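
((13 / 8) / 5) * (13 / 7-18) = -1469 / 280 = -5.25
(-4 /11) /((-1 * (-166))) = -2 /913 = -0.00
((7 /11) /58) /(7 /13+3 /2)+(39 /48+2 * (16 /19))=12860077 /5139728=2.50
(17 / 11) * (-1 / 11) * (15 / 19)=-255 / 2299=-0.11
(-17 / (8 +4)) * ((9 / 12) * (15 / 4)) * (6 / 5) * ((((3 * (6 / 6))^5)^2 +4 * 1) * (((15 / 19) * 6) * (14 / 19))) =-2846059335 / 2888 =-985477.61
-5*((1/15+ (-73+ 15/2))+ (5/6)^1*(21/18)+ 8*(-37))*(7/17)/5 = 148.43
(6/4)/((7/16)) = 3.43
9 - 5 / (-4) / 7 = 257 / 28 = 9.18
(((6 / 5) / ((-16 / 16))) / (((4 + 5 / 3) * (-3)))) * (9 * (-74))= -3996 / 85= -47.01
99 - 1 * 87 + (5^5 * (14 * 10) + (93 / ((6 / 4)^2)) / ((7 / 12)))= 3063080 / 7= 437582.86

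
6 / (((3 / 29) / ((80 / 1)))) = 4640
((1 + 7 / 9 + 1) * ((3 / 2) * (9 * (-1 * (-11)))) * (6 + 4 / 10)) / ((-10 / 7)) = -1848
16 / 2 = 8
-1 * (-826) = 826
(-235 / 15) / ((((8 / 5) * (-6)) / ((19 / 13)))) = 4465 / 1872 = 2.39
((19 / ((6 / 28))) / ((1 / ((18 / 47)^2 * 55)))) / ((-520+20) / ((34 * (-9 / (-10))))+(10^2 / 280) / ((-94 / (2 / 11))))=-7445780496 / 170100191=-43.77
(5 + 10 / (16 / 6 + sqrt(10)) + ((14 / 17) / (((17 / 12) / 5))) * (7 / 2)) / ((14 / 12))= 133950 / 26299 + 270 * sqrt(10) / 91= 14.48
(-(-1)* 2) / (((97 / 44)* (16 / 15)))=165 / 194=0.85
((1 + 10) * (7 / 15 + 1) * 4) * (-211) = -204248 / 15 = -13616.53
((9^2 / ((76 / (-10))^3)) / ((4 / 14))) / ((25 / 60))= -42525 / 27436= -1.55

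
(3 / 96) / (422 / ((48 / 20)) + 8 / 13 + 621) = 39 / 995216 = 0.00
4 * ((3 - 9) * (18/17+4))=-2064/17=-121.41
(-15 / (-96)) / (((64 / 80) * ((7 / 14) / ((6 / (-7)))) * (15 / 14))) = -5 / 16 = -0.31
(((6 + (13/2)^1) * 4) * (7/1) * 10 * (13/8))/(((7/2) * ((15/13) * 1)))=1408.33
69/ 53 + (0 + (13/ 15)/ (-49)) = 50026/ 38955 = 1.28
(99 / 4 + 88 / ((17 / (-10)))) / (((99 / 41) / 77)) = -527219 / 612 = -861.47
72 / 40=9 / 5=1.80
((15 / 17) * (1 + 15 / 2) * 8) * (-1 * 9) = -540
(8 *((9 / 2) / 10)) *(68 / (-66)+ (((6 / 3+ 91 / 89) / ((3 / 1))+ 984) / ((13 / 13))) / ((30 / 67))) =193738009 / 24475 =7915.75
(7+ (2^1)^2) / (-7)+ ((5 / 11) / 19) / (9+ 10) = -43646 / 27797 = -1.57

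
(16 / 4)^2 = 16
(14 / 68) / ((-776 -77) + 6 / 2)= -7 / 28900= -0.00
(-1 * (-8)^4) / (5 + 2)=-4096 / 7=-585.14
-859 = -859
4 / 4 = 1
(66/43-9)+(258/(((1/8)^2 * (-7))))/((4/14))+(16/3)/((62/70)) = -33021517/3999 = -8257.44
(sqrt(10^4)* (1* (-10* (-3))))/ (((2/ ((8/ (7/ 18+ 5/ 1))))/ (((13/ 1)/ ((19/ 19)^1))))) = 28948.45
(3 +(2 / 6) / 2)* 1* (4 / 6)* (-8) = -152 / 9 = -16.89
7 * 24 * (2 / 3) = 112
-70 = -70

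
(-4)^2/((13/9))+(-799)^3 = -510082387.92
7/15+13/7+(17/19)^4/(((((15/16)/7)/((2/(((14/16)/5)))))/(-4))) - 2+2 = -2961594316/13683705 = -216.43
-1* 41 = -41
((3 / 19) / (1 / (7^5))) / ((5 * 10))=50421 / 950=53.07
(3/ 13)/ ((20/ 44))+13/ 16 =1373/ 1040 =1.32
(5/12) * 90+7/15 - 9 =869/30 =28.97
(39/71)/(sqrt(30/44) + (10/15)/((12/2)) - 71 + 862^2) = 51635145276/69841288243894703 - 3159 * sqrt(330)/69841288243894703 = 0.00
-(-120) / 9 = 40 / 3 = 13.33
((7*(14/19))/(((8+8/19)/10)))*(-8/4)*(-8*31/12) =253.17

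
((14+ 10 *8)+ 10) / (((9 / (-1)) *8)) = -13 / 9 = -1.44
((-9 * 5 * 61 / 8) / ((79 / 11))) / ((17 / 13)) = -392535 / 10744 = -36.54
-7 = -7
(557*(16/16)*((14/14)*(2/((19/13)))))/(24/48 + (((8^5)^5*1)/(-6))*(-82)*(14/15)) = 1303380/824034061794821611209098071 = 0.00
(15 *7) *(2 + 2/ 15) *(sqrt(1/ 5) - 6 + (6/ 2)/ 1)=-672 + 224 *sqrt(5)/ 5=-571.82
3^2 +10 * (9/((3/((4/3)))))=49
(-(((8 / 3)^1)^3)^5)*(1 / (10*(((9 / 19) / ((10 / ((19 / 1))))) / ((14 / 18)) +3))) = -58984.25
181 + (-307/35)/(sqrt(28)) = 181 -307 * sqrt(7)/490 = 179.34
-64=-64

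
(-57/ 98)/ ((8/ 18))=-513/ 392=-1.31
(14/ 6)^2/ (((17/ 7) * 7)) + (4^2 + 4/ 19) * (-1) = -46193/ 2907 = -15.89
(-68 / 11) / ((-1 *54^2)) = 17 / 8019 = 0.00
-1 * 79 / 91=-79 / 91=-0.87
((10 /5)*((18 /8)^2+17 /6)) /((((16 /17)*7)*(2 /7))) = 6443 /768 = 8.39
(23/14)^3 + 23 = 75279/2744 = 27.43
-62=-62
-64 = -64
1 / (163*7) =1 / 1141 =0.00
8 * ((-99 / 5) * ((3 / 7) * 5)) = -2376 / 7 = -339.43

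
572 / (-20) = -143 / 5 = -28.60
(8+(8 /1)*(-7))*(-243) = 11664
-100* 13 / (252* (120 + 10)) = -5 / 126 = -0.04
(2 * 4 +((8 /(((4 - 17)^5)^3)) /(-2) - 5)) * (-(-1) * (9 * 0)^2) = 0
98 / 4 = 49 / 2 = 24.50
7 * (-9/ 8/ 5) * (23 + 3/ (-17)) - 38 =-73.95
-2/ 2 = -1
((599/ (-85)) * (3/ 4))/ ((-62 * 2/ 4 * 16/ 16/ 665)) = 239001/ 2108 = 113.38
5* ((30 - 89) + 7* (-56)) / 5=-451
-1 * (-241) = 241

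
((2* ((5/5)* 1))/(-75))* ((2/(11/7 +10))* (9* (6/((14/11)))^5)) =-5797836/60025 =-96.59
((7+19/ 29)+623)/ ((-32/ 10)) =-91445/ 464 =-197.08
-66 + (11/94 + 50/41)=-249213/3854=-64.66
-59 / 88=-0.67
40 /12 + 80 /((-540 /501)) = -638 /9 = -70.89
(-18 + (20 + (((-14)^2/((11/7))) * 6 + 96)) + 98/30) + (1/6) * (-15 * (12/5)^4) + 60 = 3410081/4125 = 826.69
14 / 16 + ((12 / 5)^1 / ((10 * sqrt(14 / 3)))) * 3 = 9 * sqrt(42) / 175 + 7 / 8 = 1.21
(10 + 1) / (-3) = -11 / 3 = -3.67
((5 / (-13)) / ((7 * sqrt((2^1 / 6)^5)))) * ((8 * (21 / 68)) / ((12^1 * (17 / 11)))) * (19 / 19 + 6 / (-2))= 495 * sqrt(3) / 3757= 0.23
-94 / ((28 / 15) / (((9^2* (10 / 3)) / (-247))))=95175 / 1729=55.05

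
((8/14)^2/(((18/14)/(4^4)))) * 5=20480/63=325.08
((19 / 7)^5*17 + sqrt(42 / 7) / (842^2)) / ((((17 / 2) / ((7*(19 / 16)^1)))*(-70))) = -47045881 / 1344560 -19*sqrt(6) / 964191040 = -34.99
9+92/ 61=10.51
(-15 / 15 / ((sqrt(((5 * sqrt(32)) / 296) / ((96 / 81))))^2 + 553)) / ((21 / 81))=-5980317696 / 857400344783 + 4315680 * sqrt(2) / 6001802413481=-0.01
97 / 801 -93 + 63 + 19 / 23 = -535240 / 18423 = -29.05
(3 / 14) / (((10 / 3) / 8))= 18 / 35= 0.51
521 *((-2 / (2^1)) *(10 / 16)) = -2605 / 8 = -325.62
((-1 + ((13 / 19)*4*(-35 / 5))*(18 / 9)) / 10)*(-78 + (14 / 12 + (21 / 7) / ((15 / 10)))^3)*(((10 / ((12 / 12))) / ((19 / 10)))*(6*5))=20727175 / 722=28708.00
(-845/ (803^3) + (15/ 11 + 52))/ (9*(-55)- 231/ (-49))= -32235827883/ 296171090644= -0.11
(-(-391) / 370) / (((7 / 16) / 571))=1786088 / 1295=1379.22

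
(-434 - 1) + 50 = -385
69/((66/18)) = 18.82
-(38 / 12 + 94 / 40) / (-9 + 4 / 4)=331 / 480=0.69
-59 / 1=-59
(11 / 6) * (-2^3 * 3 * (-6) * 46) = 12144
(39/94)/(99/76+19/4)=741/10810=0.07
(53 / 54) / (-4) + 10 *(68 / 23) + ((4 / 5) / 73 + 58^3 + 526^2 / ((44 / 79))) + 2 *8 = 13801326557387 / 19946520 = 691916.51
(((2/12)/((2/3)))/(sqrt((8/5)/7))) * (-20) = -5 * sqrt(70)/4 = -10.46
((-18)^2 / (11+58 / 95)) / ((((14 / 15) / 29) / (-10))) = -66946500 / 7721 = -8670.70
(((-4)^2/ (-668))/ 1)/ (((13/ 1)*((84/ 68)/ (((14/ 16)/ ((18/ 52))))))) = -17/ 4509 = -0.00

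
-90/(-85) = 18/17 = 1.06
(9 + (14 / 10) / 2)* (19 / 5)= 1843 / 50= 36.86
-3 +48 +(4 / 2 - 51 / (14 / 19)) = -311 / 14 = -22.21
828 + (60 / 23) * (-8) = 18564 / 23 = 807.13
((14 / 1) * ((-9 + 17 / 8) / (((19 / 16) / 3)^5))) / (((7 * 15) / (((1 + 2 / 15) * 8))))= -10588520448 / 12380495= -855.26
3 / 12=1 / 4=0.25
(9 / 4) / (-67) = -9 / 268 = -0.03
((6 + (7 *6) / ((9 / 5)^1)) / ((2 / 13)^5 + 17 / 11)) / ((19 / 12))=1437646496 / 119934327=11.99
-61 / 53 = -1.15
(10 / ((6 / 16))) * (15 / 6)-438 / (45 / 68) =-2976 / 5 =-595.20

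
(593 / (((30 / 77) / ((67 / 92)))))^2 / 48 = 9359236948369 / 365644800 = 25596.53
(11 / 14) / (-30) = -11 / 420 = -0.03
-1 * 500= -500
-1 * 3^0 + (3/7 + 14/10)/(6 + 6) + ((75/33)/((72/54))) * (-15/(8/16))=-120083/2310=-51.98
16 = 16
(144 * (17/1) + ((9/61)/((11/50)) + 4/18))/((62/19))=750.47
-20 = -20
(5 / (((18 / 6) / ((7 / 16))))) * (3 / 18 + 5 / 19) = 1715 / 5472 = 0.31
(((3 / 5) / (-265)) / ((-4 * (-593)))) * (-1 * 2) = 3 / 1571450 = 0.00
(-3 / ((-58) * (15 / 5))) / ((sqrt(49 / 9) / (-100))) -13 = -2789 / 203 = -13.74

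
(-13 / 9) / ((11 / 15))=-65 / 33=-1.97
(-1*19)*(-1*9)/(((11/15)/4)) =10260/11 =932.73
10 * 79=790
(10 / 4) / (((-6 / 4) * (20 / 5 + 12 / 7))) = -7 / 24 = -0.29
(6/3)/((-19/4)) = -8/19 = -0.42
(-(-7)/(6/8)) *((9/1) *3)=252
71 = 71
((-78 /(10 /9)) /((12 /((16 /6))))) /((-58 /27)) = 7.26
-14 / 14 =-1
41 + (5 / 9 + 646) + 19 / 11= 68239 / 99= 689.28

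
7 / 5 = 1.40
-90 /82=-1.10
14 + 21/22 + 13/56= 9355/616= 15.19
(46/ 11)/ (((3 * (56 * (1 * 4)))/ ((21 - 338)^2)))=2311247/ 3696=625.34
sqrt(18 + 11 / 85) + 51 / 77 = 51 / 77 + sqrt(130985) / 85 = 4.92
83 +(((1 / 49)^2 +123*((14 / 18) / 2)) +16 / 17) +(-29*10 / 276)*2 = 730417759 / 5632746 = 129.67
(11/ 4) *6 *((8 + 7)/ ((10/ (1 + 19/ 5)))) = 118.80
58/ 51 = 1.14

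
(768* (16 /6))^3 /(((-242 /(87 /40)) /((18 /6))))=-231608773.61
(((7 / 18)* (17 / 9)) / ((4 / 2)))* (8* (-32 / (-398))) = 3808 / 16119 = 0.24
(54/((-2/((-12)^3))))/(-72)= -648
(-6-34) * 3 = -120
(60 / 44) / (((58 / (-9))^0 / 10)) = 150 / 11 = 13.64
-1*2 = -2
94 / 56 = 47 / 28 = 1.68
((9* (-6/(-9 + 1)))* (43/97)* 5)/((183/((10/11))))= 9675/130174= 0.07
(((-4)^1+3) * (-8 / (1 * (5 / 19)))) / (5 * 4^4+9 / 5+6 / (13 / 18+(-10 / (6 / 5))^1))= 20824 / 877493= 0.02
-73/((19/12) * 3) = -292/19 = -15.37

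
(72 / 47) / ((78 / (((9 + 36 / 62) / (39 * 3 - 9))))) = 33 / 18941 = 0.00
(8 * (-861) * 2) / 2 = -6888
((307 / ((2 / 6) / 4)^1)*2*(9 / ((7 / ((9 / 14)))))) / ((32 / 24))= 223803 / 49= 4567.41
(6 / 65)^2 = 36 / 4225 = 0.01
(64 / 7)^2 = 4096 / 49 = 83.59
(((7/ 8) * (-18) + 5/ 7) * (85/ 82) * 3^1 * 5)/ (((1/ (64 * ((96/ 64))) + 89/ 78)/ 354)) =-9880954200/ 137473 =-71875.60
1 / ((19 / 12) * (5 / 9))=108 / 95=1.14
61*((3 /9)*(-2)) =-122 /3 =-40.67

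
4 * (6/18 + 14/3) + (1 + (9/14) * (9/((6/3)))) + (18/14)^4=255711/9604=26.63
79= 79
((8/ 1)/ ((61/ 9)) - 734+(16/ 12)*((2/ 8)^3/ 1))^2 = 4603749553225/ 8573184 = 536994.14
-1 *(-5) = 5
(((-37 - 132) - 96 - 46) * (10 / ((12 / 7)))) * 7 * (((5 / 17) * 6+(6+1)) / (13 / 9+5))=-34059165 / 1972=-17271.38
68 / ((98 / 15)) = 510 / 49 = 10.41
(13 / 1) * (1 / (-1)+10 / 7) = 39 / 7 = 5.57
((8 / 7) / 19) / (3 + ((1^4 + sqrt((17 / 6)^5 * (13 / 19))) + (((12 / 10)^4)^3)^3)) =9389779298138516834660762206122279167175292968750000000000 / 111244633667679072008164326933339273124309817455668643987883413 - 17625061566467481455333654594141989946365356445312500000 * sqrt(25194) / 2113648039685902368155122211733446189361886531657704235769784847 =0.00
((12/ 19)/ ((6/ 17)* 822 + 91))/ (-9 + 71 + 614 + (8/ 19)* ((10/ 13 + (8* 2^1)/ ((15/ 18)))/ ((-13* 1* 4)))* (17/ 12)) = 517140/ 210881776853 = 0.00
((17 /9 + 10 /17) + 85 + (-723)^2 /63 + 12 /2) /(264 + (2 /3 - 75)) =8986507 /203133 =44.24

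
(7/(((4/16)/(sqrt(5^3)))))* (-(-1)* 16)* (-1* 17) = -38080* sqrt(5) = -85149.47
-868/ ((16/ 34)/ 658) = -1213681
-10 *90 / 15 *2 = -120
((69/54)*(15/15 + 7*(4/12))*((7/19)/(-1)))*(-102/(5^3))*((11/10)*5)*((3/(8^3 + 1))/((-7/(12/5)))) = -17204/1218375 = -0.01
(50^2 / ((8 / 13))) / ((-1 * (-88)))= 8125 / 176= 46.16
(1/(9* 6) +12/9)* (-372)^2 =561224/3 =187074.67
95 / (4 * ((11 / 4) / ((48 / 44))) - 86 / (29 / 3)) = 33060 / 413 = 80.05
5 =5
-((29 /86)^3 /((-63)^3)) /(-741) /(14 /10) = -0.00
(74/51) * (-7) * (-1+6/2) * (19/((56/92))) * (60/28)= -161690/119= -1358.74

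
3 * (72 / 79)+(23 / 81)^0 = 295 / 79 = 3.73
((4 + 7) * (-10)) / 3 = -110 / 3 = -36.67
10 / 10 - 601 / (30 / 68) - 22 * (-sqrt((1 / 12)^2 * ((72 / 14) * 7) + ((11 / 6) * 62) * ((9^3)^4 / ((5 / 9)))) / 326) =-20419 / 15 + 11 * sqrt(5778508316401285) / 1630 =511633.52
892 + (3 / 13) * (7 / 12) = 46391 / 52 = 892.13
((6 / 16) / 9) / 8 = 1 / 192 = 0.01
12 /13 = 0.92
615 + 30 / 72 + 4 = 619.42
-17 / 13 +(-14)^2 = 194.69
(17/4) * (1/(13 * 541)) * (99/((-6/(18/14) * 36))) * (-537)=301257/1575392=0.19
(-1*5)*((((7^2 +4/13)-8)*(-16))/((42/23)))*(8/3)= 1317440/273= 4825.79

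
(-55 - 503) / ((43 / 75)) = -41850 / 43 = -973.26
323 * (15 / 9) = 1615 / 3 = 538.33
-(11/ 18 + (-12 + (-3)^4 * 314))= -457607/ 18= -25422.61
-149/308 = -0.48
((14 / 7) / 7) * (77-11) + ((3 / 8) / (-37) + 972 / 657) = 3074499 / 151256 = 20.33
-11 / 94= -0.12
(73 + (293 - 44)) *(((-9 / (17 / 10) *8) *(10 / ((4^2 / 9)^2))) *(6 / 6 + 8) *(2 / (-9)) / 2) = 43150.37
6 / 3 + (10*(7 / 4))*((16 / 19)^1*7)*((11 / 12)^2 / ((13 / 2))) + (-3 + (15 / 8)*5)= 386101 / 17784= 21.71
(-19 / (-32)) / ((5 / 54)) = 513 / 80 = 6.41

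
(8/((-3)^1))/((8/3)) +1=0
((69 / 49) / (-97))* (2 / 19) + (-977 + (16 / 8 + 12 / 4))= -87778542 / 90307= -972.00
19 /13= 1.46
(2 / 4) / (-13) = -1 / 26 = -0.04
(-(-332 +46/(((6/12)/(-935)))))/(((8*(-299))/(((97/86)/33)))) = -174503/141427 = -1.23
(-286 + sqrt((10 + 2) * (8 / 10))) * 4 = -1144 + 16 * sqrt(15) / 5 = -1131.61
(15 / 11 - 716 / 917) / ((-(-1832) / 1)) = 5879 / 18479384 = 0.00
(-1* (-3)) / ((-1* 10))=-3 / 10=-0.30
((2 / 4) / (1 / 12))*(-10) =-60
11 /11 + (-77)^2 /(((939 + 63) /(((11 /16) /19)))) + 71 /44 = 9474889 /3350688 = 2.83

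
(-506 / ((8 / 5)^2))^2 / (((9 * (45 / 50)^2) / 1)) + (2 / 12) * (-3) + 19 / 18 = 1000244305 / 186624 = 5359.68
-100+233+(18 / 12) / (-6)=531 / 4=132.75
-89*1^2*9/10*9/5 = -7209/50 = -144.18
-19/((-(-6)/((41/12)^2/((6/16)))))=-31939/324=-98.58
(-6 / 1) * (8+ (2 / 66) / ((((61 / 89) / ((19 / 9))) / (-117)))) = 17.52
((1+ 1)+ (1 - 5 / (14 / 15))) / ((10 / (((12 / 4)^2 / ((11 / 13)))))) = -351 / 140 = -2.51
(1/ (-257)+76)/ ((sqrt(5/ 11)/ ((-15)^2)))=878895 *sqrt(55)/ 257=25362.10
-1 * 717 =-717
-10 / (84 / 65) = -7.74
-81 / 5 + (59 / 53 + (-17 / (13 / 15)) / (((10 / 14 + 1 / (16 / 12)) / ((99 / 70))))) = -4806904 / 141245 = -34.03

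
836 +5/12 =10037/12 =836.42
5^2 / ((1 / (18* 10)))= 4500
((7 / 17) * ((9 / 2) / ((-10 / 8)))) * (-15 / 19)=378 / 323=1.17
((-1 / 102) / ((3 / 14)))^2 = 49 / 23409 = 0.00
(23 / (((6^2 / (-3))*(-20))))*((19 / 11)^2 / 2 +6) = 41699 / 58080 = 0.72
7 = 7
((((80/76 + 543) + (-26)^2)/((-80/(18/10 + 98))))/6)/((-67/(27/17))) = 104105871/17312800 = 6.01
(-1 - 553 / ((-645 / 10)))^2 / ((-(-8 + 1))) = 954529 / 116487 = 8.19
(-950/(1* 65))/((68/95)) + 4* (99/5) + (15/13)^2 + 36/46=40239083/660790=60.90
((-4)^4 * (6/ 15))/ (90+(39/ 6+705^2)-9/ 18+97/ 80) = 8192/ 39769777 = 0.00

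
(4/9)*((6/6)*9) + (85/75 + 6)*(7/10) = 1349/150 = 8.99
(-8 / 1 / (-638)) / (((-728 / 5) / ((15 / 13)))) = -75 / 754754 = -0.00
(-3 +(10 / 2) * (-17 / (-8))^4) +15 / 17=99.84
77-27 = 50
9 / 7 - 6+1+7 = 23 / 7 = 3.29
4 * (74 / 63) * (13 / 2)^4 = 1056757 / 126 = 8386.96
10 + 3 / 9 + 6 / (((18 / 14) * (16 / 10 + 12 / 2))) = 208 / 19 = 10.95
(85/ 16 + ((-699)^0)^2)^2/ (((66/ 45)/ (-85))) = -13006275/ 5632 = -2309.35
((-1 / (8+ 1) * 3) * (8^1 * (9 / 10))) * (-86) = 1032 / 5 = 206.40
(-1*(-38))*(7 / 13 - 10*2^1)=-9614 / 13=-739.54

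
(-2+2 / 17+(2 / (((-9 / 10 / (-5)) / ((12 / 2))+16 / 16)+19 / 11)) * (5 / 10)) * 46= -3604376 / 51561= -69.91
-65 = -65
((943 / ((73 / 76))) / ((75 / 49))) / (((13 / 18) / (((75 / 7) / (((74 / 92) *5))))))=415387728 / 175565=2366.01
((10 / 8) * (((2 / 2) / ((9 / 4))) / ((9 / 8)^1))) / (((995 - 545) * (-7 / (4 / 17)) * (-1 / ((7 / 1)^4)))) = 5488 / 61965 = 0.09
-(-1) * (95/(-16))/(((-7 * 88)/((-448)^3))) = -9533440/11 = -866676.36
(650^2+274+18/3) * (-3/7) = -1268340/7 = -181191.43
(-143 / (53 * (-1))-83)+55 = -1341 / 53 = -25.30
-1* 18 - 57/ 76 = -75/ 4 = -18.75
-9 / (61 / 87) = -783 / 61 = -12.84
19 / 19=1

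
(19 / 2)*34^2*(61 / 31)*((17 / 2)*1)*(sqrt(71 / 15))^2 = 404285857 / 465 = 869431.95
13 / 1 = 13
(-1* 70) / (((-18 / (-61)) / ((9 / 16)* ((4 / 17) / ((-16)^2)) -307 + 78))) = 8511013105 / 156672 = 54323.77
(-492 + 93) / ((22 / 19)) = -7581 / 22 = -344.59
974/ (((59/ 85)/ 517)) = 42802430/ 59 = 725464.92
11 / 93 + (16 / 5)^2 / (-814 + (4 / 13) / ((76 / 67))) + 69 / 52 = 11604120841 / 8099937300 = 1.43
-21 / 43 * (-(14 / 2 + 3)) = 210 / 43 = 4.88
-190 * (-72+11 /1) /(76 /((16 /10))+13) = 23180 /121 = 191.57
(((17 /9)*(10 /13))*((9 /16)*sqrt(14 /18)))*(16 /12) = 85*sqrt(7) /234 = 0.96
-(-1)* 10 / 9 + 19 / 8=3.49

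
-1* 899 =-899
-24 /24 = -1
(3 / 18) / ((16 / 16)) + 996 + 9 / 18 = 2990 / 3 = 996.67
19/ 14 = 1.36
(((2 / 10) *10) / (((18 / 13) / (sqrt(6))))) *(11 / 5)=143 *sqrt(6) / 45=7.78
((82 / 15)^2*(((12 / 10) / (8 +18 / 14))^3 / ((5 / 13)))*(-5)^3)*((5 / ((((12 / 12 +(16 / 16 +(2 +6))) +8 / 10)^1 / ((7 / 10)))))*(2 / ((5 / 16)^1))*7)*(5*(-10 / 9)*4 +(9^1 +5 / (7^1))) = 814190547968 / 213890625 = 3806.57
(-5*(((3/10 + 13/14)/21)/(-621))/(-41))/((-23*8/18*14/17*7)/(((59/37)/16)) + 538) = 43129/200007646398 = 0.00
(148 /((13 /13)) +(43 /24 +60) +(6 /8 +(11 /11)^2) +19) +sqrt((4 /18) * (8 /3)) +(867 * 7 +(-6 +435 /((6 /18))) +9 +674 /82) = 4 * sqrt(3) /9 +7493909 /984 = 7616.53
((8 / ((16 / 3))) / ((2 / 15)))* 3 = 33.75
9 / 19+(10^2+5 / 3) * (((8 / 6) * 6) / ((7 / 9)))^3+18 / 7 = 721010565 / 6517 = 110635.35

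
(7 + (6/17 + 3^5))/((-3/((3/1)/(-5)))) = 4256/85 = 50.07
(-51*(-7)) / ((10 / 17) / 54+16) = 163863 / 7349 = 22.30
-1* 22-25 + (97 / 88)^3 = -31116511 / 681472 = -45.66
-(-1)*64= 64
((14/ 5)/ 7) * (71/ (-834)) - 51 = -106406/ 2085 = -51.03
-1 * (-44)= 44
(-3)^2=9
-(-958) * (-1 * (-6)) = 5748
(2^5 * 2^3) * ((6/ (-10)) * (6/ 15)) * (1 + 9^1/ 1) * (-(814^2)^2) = 1348710786711552/ 5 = 269742157342310.40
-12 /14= -6 /7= -0.86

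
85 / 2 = 42.50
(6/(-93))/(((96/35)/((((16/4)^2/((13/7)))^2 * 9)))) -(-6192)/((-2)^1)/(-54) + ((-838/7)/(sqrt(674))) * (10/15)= 38.55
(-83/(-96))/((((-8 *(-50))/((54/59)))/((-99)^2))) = 7321347/377600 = 19.39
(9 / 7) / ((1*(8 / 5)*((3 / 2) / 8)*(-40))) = -0.11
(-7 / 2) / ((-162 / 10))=35 / 162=0.22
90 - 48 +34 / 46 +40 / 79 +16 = 107649 / 1817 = 59.25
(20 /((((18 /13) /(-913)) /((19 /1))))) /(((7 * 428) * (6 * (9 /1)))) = -1127555 /728028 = -1.55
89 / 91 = 0.98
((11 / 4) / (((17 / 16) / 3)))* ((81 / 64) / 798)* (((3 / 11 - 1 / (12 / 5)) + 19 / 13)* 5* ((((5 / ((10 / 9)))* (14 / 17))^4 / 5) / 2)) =425329947 / 277957888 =1.53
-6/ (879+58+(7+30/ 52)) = -0.01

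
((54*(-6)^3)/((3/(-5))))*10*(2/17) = 388800/17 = 22870.59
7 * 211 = 1477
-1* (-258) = 258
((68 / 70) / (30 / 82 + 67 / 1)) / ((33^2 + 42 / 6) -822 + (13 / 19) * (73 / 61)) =807823 / 15395422525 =0.00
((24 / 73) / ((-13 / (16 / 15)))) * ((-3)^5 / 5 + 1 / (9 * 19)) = 409088 / 312075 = 1.31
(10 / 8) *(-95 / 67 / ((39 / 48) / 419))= -796100 / 871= -914.01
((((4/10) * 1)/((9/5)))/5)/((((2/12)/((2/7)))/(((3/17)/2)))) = 4/595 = 0.01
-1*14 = -14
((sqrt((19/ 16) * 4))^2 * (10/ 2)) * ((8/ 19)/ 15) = 2/ 3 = 0.67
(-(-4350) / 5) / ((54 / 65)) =1047.22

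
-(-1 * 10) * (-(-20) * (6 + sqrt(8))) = 400 * sqrt(2) + 1200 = 1765.69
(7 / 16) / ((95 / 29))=203 / 1520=0.13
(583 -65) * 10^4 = 5180000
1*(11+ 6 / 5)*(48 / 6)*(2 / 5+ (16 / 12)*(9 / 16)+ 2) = 7686 / 25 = 307.44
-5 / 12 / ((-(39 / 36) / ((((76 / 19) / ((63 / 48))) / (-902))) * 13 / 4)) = -640 / 1600599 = -0.00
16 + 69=85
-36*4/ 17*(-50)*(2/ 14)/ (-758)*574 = -295200/ 6443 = -45.82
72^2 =5184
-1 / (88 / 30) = -15 / 44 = -0.34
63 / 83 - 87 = -7158 / 83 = -86.24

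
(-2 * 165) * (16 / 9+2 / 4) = -2255 / 3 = -751.67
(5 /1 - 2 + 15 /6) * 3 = 33 /2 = 16.50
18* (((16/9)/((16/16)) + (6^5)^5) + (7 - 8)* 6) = 511745184538734624692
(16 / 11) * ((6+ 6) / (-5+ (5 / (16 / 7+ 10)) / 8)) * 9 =-396288 / 12485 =-31.74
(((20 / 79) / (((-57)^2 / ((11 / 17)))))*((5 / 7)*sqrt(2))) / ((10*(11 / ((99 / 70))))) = 11*sqrt(2) / 23756327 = 0.00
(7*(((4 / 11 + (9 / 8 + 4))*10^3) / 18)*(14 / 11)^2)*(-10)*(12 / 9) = -552230000 / 11979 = -46099.84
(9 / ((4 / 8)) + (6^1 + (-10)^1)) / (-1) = -14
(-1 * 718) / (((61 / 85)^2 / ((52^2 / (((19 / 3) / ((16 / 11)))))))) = -673302489600 / 777689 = -865773.45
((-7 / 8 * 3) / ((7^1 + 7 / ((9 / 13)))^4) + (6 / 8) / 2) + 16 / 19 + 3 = 51503852951 / 12213170816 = 4.22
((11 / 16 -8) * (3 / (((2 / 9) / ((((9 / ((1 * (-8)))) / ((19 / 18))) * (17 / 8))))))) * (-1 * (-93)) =404544699 / 19456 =20792.80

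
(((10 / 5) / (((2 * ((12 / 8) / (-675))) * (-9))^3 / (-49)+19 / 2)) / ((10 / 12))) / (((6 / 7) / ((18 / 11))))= 77175000 / 160015603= 0.48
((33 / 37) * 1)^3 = 35937 / 50653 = 0.71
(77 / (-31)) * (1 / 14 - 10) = 1529 / 62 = 24.66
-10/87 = -0.11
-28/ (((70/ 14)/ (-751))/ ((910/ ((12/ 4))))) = 3827096/ 3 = 1275698.67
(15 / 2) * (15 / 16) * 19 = 4275 / 32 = 133.59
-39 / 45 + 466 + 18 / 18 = 6992 / 15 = 466.13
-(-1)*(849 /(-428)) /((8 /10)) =-2.48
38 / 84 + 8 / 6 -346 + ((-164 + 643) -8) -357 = -3223 / 14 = -230.21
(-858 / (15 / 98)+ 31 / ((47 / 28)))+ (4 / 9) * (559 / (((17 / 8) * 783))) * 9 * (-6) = -5834081872 / 1042695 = -5595.20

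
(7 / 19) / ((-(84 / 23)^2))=-0.03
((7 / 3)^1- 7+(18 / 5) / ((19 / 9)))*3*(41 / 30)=-17302 / 1425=-12.14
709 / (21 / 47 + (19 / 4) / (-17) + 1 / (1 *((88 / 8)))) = 24925604 / 9081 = 2744.81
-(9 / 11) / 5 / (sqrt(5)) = -9 * sqrt(5) / 275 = -0.07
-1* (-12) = 12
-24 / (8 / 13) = -39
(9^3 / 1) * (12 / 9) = 972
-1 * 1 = -1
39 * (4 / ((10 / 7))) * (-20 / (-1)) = 2184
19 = 19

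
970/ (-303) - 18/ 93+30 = 26.61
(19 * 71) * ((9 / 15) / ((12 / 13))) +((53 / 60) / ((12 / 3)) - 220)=157697 / 240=657.07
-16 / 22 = -8 / 11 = -0.73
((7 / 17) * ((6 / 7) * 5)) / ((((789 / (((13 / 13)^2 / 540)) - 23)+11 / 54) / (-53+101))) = 77760 / 391102153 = 0.00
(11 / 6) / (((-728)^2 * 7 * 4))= 11 / 89037312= 0.00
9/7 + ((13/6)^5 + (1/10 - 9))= 10922951/272160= 40.13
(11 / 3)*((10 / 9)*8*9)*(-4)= -3520 / 3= -1173.33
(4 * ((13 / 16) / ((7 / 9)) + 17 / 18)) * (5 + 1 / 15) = 7619 / 189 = 40.31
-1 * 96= -96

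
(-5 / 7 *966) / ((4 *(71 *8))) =-345 / 1136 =-0.30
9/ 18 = 1/ 2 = 0.50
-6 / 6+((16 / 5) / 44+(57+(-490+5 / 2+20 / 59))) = -2797763 / 6490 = -431.09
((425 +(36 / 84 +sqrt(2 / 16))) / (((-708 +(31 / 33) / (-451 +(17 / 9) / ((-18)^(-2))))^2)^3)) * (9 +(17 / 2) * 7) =3081480775371957093306633 * sqrt(2) / 22662454958418493264798967374647603146312 +655474982075549158847653791 / 2832806869802311658099870921830950393289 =0.00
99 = 99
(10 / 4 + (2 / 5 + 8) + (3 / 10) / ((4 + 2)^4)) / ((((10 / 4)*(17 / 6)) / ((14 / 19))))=329623 / 290700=1.13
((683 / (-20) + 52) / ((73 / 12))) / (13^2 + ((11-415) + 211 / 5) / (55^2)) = 3239775 / 186465068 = 0.02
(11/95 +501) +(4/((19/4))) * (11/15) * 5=143698/285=504.20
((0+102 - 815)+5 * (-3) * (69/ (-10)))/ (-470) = 1219/ 940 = 1.30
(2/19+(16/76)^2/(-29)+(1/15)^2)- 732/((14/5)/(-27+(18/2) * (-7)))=387956751233/16488675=23528.68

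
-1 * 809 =-809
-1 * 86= -86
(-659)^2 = 434281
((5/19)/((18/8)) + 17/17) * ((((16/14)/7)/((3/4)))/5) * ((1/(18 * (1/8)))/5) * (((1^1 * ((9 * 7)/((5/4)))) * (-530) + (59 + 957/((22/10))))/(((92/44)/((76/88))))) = -320488832/6846525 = -46.81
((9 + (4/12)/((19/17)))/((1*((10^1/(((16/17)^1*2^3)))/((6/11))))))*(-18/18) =-13568/3553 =-3.82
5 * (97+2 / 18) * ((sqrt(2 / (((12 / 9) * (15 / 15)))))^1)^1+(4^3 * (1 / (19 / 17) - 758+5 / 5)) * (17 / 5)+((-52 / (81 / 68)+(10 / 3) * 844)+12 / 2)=-1244687998 / 7695+2185 * sqrt(6) / 9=-161158.14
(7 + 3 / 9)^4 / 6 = 117128 / 243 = 482.01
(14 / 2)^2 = 49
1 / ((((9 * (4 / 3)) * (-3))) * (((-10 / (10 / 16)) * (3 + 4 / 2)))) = 1 / 2880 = 0.00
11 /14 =0.79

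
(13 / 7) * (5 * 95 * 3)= 18525 / 7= 2646.43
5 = 5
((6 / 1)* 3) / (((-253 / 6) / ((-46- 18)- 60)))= 13392 / 253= 52.93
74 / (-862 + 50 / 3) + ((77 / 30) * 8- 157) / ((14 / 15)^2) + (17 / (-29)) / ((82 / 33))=-5798504331 / 36937474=-156.98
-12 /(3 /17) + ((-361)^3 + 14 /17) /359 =-800194967 /6103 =-131115.02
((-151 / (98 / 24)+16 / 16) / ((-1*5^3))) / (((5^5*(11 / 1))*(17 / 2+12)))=0.00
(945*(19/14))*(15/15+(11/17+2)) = 79515/17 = 4677.35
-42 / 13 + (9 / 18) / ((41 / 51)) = -2781 / 1066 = -2.61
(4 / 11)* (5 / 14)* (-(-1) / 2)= 5 / 77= 0.06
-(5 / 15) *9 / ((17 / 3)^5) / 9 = -81 / 1419857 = -0.00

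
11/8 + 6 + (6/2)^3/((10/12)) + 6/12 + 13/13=1651/40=41.28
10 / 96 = 5 / 48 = 0.10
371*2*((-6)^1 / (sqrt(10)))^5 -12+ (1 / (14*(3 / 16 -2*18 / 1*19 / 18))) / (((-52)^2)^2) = -721224*sqrt(10) / 125 -46447040641 / 3870586720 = -18257.68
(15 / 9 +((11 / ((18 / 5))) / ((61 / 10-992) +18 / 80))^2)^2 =44040016864875377392225 / 15854223244346709513201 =2.78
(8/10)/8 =1/10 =0.10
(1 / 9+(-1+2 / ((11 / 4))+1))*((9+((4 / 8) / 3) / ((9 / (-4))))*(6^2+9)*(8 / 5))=160024 / 297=538.80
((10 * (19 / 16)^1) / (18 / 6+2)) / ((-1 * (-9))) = 19 / 72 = 0.26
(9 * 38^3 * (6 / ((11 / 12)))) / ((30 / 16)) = 94818816 / 55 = 1723978.47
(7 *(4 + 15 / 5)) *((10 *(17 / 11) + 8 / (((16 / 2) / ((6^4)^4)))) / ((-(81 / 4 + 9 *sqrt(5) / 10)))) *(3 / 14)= -6516763886259060 / 4411 + 868901851501208 *sqrt(5) / 13233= -1330565106404.07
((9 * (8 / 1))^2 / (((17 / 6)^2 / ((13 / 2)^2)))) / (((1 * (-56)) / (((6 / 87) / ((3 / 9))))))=-5913648 / 58667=-100.80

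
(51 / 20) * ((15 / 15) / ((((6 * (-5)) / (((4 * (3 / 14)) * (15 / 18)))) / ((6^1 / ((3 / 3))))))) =-51 / 140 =-0.36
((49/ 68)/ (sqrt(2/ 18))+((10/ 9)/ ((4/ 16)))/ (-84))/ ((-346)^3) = -27103/ 532352151072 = -0.00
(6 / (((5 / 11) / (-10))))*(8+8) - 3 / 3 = -2113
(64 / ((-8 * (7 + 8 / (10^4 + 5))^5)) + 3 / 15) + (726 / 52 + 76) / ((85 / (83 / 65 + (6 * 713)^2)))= 4690821086108382201776449572736218501 / 242175009445665256835040336950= 19369550.54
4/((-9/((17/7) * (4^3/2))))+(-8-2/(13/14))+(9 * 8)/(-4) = -51346/819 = -62.69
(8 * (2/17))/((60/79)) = 316/255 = 1.24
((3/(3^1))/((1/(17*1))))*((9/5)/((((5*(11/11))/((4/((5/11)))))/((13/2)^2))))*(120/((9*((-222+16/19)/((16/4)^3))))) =-8779.65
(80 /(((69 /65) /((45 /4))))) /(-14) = -9750 /161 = -60.56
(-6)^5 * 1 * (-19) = 147744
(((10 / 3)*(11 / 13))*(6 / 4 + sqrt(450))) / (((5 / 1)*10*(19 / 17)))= 187 / 2470 + 187*sqrt(2) / 247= 1.15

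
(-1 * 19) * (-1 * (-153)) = -2907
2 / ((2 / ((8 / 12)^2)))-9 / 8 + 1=0.32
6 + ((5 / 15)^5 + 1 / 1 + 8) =3646 / 243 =15.00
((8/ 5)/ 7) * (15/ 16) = 0.21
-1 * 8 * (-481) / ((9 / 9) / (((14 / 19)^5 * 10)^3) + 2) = 598626031706461437952000 / 326317318145499246299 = 1834.49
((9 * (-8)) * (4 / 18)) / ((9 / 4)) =-64 / 9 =-7.11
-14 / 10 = -7 / 5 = -1.40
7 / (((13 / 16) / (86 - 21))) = 560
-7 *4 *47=-1316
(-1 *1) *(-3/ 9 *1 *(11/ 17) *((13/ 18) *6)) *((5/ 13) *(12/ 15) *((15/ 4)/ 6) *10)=275/ 153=1.80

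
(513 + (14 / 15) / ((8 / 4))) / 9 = 7702 / 135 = 57.05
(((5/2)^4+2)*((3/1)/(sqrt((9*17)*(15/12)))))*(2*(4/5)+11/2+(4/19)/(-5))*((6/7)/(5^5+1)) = 881037*sqrt(85)/471192400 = 0.02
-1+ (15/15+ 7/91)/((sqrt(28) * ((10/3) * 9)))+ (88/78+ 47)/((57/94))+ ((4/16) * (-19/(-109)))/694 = sqrt(7)/390+ 52714713797/672644232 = 78.38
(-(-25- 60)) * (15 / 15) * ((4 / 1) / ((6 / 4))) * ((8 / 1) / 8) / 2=340 / 3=113.33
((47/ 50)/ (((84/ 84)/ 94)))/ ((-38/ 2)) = -2209/ 475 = -4.65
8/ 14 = 4/ 7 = 0.57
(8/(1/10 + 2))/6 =40/63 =0.63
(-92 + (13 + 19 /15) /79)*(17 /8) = -924851 /4740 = -195.12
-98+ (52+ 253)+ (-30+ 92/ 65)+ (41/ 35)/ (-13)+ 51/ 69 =1873909/ 10465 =179.06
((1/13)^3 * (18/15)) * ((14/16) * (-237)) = -4977/43940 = -0.11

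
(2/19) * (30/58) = 30/551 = 0.05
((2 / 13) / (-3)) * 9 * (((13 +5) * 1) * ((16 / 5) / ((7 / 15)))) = -5184 / 91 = -56.97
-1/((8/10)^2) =-25/16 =-1.56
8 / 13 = 0.62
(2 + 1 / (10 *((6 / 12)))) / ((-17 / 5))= -11 / 17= -0.65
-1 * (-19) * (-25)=-475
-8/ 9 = -0.89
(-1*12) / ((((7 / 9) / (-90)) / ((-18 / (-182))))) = 87480 / 637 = 137.33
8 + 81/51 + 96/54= 11.37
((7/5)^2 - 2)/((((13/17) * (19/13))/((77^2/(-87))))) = 100793/41325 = 2.44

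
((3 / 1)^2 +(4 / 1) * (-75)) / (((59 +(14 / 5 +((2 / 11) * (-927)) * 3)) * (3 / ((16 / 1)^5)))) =5594152960 / 24411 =229165.25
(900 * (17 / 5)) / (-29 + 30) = 3060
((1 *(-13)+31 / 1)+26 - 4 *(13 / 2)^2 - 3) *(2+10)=-1536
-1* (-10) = 10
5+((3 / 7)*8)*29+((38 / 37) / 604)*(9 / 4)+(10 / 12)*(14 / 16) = 197412653 / 1877232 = 105.16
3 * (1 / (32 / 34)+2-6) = -141 / 16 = -8.81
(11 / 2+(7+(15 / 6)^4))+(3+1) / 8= 833 / 16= 52.06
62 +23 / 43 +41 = 4452 / 43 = 103.53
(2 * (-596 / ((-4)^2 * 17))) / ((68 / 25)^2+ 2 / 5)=-0.56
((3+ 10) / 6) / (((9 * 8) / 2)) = 13 / 216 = 0.06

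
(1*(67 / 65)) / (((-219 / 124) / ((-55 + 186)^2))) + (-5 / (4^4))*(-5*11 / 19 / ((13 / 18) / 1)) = -346736255891 / 34619520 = -10015.63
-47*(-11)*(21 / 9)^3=177331 / 27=6567.81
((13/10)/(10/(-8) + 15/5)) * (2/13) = 4/35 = 0.11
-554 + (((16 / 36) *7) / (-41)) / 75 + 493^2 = 6711049097 / 27675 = 242495.00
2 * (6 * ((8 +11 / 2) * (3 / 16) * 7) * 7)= 11907 / 8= 1488.38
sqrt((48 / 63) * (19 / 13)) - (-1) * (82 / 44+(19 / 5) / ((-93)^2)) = 4 * sqrt(5187) / 273+1773463 / 951390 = 2.92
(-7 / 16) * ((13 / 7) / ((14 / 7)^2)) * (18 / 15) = -0.24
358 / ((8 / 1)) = 179 / 4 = 44.75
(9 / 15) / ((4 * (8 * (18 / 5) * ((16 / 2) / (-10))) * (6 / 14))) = -0.02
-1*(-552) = 552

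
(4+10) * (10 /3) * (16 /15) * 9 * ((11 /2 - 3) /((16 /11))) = 770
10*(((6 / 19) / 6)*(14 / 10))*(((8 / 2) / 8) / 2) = 7 / 38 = 0.18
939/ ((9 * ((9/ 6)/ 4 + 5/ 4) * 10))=1252/ 195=6.42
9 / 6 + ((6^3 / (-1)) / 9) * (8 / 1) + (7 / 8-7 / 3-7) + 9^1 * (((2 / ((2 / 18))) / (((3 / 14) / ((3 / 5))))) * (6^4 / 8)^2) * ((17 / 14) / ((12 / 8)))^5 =1192349943581 / 288120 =4138379.65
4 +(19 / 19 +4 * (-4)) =-11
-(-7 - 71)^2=-6084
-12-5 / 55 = -133 / 11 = -12.09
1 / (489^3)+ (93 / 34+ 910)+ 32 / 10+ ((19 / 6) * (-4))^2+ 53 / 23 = 493171085953123 / 457196960790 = 1078.68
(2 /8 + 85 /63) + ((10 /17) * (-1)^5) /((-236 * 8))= 1617151 /1011024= 1.60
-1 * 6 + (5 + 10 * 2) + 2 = 21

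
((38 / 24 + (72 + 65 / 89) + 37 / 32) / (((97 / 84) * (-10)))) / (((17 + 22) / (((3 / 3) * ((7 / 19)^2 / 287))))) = -6319187 / 79732868592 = -0.00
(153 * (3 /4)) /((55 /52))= 5967 /55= 108.49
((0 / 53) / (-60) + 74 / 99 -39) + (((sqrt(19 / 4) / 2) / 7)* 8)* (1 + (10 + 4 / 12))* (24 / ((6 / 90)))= 5042.98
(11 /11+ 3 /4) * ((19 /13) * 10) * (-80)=-26600 /13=-2046.15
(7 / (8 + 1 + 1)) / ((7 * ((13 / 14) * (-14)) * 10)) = -1 / 1300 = -0.00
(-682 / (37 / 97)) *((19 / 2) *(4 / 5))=-2513852 / 185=-13588.39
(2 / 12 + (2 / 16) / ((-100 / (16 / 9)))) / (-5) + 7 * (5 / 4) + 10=18.72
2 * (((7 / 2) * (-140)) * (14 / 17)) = -13720 / 17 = -807.06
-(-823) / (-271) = -823 / 271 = -3.04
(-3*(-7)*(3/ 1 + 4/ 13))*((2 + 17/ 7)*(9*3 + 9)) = 143964/ 13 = 11074.15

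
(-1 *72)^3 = -373248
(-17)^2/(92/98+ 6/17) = 240737/1076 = 223.73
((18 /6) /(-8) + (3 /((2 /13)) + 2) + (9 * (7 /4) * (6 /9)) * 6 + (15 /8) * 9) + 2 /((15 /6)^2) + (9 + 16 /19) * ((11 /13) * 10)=1139901 /6175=184.60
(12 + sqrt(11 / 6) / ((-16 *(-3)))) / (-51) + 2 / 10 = -3 / 85 - sqrt(66) / 14688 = -0.04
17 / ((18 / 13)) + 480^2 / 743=4311403 / 13374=322.37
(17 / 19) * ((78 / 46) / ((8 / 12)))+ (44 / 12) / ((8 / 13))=86359 / 10488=8.23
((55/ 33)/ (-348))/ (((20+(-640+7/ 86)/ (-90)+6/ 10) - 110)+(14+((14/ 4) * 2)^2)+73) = -1075/ 12055793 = -0.00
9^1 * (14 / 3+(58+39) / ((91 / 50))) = 47472 / 91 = 521.67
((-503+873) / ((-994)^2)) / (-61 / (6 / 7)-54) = -555 / 185503759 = -0.00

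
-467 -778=-1245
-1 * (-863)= 863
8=8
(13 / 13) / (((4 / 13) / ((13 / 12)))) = 169 / 48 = 3.52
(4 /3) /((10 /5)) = 2 /3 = 0.67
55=55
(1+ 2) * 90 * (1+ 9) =2700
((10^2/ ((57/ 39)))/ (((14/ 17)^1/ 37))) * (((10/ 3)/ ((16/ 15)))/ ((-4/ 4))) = -5110625/ 532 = -9606.44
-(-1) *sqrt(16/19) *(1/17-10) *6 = -4056 *sqrt(19)/323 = -54.74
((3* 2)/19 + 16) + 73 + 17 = 2020/19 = 106.32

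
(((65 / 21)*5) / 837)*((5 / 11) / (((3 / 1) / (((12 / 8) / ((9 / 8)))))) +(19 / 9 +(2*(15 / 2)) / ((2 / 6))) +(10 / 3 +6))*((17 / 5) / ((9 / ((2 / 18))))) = 6196840 / 140949963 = 0.04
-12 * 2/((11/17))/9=-136/33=-4.12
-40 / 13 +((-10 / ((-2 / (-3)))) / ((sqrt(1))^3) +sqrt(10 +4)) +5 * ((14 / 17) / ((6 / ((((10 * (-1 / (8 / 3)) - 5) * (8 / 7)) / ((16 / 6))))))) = -18255 / 884 +sqrt(14) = -16.91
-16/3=-5.33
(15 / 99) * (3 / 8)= 5 / 88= 0.06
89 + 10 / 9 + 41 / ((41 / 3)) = 838 / 9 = 93.11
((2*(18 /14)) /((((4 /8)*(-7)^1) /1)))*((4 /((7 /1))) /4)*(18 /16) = -81 /686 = -0.12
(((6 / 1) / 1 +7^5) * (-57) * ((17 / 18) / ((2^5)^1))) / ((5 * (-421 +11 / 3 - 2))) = 319447 / 23680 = 13.49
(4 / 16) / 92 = 1 / 368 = 0.00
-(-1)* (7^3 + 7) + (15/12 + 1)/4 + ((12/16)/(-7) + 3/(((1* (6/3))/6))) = 40259/112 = 359.46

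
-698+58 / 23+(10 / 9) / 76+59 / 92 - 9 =-703.82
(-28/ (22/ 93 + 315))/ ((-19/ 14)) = 36456/ 557023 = 0.07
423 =423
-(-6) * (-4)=-24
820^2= 672400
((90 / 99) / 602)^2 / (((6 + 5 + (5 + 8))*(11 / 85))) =2125 / 2894158344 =0.00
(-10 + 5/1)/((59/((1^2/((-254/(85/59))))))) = 425/884174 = 0.00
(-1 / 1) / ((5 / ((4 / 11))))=-4 / 55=-0.07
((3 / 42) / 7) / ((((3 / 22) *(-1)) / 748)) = -8228 / 147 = -55.97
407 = 407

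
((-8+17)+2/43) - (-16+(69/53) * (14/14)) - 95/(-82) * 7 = 31.85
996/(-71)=-996/71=-14.03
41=41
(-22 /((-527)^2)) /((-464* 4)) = 11 /257732512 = 0.00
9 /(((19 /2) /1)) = 18 /19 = 0.95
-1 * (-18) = 18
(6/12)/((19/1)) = 1/38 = 0.03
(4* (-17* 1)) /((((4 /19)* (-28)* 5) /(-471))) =-152133 /140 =-1086.66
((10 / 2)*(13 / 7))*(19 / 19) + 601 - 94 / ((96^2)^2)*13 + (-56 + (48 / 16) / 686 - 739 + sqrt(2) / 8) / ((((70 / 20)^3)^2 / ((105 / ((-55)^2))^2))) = 72*sqrt(2) / 878826025 + 7812405711834329155987 / 12801237819103641600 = 610.29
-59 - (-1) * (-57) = -116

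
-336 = -336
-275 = -275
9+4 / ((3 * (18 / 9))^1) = 29 / 3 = 9.67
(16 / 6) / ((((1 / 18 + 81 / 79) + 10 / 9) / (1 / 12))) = 316 / 3117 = 0.10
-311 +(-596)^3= -211709047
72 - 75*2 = -78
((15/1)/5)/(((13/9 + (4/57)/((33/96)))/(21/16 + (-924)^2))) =11012263713/7088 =1553648.94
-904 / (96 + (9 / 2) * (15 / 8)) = -14464 / 1671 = -8.66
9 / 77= 0.12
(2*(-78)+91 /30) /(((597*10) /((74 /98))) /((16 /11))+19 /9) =-2037516 /72429295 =-0.03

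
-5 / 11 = -0.45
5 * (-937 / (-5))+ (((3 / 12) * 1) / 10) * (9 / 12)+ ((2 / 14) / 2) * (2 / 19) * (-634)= 19838319 / 21280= 932.25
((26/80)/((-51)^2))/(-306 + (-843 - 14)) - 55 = -6654918613/120998520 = -55.00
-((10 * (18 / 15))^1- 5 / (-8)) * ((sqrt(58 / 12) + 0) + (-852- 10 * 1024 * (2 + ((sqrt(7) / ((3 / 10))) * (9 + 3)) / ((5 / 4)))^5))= -101 * sqrt(174) / 48 + 132996984116233 / 2 + 213744411607040 * sqrt(7)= 632013049300144.32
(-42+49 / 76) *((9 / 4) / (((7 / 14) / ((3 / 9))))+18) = -122577 / 152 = -806.43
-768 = -768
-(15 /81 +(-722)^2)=-521284.19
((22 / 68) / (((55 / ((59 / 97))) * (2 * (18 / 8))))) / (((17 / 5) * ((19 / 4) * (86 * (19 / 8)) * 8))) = 118 / 3916406331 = 0.00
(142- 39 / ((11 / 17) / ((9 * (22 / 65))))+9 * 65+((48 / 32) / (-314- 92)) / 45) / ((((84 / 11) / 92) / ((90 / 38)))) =1674508583 / 107996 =15505.28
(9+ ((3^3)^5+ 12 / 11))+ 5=157838143 / 11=14348922.09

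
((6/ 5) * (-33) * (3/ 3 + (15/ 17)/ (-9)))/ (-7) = 3036/ 595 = 5.10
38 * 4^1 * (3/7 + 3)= 3648/7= 521.14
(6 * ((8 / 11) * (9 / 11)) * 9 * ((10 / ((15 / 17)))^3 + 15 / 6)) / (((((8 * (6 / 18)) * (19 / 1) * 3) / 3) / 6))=12756366 / 2299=5548.66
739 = 739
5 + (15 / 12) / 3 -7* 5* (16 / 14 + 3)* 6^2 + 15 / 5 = -62539 / 12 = -5211.58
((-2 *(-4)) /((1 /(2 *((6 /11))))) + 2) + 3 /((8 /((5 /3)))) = 999 /88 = 11.35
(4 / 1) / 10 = 2 / 5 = 0.40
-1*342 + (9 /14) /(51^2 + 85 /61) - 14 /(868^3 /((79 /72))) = -342.00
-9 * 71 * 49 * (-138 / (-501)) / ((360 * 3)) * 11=-87.84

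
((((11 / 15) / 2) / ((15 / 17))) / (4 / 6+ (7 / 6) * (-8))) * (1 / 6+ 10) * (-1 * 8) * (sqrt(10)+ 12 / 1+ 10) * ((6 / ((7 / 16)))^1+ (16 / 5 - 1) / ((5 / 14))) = 39673546 * sqrt(10) / 511875+ 872818012 / 511875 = 1950.24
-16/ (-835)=16/ 835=0.02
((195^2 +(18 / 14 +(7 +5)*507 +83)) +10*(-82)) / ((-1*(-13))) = 303613 / 91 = 3336.41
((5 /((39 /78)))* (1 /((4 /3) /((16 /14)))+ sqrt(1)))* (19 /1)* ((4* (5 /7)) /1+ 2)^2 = 2855320 /343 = 8324.55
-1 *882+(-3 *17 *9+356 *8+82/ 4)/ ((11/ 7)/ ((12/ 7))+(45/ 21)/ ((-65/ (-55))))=1932/ 2981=0.65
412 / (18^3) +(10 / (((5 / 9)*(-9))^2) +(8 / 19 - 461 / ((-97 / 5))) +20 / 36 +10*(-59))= -7588217227 / 13435470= -564.79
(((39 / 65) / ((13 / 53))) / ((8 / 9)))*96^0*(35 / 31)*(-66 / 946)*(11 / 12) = -110187 / 554528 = -0.20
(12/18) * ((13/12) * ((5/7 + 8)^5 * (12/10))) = 10979751913/252105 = 43552.30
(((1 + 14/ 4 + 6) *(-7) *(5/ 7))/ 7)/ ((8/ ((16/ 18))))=-5/ 6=-0.83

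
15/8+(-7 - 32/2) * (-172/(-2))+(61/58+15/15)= -457985/232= -1974.07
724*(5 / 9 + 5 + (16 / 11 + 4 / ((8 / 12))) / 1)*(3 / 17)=932512 / 561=1662.23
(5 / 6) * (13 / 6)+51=52.81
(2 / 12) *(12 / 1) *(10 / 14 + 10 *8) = 161.43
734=734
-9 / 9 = -1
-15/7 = -2.14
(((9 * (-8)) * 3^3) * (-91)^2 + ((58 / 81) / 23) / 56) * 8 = -1679499686534 / 13041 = -128786112.00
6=6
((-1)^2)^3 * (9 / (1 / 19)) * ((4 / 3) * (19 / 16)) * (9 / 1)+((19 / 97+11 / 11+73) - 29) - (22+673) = 693335 / 388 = 1786.95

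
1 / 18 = 0.06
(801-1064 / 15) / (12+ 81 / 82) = 897982 / 15975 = 56.21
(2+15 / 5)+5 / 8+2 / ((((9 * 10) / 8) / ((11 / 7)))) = 14879 / 2520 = 5.90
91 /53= 1.72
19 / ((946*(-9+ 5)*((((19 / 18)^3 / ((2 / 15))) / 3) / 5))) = -1458 / 170753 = -0.01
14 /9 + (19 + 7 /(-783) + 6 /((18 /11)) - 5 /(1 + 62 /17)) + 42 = 4029200 /61857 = 65.14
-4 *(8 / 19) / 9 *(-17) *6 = 1088 / 57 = 19.09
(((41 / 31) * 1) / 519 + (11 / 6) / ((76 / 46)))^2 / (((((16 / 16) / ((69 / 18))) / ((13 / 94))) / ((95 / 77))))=2764969015027375 / 3417444860905152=0.81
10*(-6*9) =-540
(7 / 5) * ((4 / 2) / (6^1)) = 0.47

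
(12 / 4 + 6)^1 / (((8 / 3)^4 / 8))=729 / 512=1.42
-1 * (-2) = 2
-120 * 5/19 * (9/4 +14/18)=-5450/57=-95.61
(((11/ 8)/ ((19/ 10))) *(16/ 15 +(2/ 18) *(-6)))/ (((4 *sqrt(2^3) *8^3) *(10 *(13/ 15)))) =33 *sqrt(2)/ 8093696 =0.00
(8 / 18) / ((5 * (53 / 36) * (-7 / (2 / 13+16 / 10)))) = -1824 / 120575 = -0.02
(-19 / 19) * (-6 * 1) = 6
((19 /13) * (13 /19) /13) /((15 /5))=1 /39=0.03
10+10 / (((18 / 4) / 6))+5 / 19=1345 / 57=23.60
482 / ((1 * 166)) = 241 / 83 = 2.90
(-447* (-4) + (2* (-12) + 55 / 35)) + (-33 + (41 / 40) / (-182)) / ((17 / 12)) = 53905937 / 30940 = 1742.27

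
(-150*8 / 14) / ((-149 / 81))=48600 / 1043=46.60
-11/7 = -1.57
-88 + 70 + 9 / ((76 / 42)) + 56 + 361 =15351 / 38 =403.97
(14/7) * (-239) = -478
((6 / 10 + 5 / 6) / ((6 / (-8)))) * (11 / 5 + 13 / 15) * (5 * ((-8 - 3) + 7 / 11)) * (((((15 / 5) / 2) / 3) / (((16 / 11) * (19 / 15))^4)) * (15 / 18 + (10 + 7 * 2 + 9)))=100207828875 / 224755712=445.85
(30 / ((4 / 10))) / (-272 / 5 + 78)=375 / 118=3.18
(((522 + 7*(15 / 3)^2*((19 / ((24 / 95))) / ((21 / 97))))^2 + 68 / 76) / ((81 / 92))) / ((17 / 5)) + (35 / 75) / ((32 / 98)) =53231121806964767 / 42384060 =1255923142.02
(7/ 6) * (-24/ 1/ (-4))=7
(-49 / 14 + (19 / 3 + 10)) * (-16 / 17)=-616 / 51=-12.08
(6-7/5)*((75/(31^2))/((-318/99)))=-11385/101866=-0.11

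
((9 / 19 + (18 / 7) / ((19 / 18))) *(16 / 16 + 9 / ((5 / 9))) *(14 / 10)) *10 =66564 / 95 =700.67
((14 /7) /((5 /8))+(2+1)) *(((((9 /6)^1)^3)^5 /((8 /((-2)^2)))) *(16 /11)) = 444816117 /225280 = 1974.50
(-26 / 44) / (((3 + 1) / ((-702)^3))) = 562166163 / 11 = 51106014.82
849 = 849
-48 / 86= -24 / 43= -0.56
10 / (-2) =-5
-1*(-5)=5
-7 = -7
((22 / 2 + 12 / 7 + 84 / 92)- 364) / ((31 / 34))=-1917940 / 4991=-384.28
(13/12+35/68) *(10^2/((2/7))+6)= 29014/51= 568.90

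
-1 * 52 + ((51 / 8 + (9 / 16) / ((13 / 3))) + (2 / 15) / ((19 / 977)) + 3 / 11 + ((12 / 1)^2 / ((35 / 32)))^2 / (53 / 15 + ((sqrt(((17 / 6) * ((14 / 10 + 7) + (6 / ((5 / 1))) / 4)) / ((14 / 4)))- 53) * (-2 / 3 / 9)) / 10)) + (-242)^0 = 4400.02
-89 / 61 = -1.46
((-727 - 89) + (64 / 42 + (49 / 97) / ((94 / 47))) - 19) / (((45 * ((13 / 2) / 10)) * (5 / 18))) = -102.55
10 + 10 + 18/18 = 21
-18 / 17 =-1.06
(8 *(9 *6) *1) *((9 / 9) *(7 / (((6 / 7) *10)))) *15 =5292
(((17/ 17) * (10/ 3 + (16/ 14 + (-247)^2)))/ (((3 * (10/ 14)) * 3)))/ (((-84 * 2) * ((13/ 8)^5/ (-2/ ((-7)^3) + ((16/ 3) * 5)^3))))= -921656789062787072/ 9748273580955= -94545.64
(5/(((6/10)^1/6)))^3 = 125000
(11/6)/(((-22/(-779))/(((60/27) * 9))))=3895/3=1298.33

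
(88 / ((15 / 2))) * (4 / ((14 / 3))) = 352 / 35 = 10.06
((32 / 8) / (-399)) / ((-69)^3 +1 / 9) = 3 / 98306285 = 0.00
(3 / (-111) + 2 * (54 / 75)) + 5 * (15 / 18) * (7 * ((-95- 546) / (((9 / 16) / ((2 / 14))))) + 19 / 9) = -236660047 / 49950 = -4737.94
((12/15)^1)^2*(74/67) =1184/1675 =0.71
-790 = -790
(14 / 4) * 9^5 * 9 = 3720087 / 2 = 1860043.50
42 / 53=0.79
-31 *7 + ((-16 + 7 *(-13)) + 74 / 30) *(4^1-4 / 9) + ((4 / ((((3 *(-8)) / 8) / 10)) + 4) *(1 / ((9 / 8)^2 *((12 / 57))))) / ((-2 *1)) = -693959 / 1215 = -571.16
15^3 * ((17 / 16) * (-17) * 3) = -2926125 / 16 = -182882.81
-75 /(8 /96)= -900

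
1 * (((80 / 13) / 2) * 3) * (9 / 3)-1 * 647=-8051 / 13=-619.31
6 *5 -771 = -741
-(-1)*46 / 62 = 23 / 31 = 0.74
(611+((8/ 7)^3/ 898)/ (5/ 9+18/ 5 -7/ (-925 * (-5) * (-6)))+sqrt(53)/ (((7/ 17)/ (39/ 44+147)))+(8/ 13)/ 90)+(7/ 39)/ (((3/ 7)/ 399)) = 24253639054579618/ 31169944141245+110619 * sqrt(53)/ 308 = 3392.78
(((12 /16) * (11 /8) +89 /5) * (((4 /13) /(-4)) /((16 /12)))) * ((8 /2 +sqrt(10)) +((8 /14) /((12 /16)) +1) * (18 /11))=-479067 /64064 - 9039 * sqrt(10) /8320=-10.91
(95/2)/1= 95/2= 47.50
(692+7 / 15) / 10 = 10387 / 150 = 69.25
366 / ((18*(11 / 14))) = 854 / 33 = 25.88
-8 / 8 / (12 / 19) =-19 / 12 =-1.58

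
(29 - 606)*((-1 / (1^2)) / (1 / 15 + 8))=8655 / 121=71.53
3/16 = 0.19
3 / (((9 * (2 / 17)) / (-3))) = -17 / 2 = -8.50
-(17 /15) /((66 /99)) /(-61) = 0.03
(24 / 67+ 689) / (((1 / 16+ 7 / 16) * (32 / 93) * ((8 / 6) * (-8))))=-375.65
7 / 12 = 0.58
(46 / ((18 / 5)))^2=163.27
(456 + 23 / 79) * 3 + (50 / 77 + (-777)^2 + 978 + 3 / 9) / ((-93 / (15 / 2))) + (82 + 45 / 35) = -26766775928 / 565719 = -47314.61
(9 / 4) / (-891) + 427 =427.00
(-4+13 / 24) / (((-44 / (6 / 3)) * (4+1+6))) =83 / 5808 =0.01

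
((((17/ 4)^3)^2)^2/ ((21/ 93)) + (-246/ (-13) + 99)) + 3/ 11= 2582766362619064337/ 16793993216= 153791080.50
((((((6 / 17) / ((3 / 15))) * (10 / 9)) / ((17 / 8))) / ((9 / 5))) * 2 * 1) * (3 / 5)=1600 / 2601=0.62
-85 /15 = -17 /3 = -5.67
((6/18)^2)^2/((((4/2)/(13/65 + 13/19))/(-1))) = -0.01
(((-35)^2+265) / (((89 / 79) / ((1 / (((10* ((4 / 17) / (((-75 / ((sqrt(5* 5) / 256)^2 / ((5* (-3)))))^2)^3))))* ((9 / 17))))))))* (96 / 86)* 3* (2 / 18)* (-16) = -15914878719550848981777551639987424854016000000 / 3827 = -4158578186451750452515692000000000000000000.00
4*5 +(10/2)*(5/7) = 165/7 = 23.57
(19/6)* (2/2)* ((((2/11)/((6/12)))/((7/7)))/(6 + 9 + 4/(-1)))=38/363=0.10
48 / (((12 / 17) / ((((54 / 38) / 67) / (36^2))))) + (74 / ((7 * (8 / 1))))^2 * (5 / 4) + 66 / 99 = 34138639 / 11976384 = 2.85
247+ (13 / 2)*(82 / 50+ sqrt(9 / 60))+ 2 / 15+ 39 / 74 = 13*sqrt(15) / 20+ 716839 / 2775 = 260.84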